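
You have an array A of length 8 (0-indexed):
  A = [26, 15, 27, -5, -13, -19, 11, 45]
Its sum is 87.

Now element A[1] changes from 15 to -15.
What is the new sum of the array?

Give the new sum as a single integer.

Answer: 57

Derivation:
Old value at index 1: 15
New value at index 1: -15
Delta = -15 - 15 = -30
New sum = old_sum + delta = 87 + (-30) = 57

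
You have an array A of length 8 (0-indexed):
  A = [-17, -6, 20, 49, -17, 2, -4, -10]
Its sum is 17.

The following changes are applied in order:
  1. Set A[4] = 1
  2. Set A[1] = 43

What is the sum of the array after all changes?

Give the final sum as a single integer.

Answer: 84

Derivation:
Initial sum: 17
Change 1: A[4] -17 -> 1, delta = 18, sum = 35
Change 2: A[1] -6 -> 43, delta = 49, sum = 84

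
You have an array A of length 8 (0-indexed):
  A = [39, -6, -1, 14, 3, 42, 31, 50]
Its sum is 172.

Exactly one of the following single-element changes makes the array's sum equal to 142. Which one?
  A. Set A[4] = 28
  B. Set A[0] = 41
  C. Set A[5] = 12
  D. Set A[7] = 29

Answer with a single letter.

Answer: C

Derivation:
Option A: A[4] 3->28, delta=25, new_sum=172+(25)=197
Option B: A[0] 39->41, delta=2, new_sum=172+(2)=174
Option C: A[5] 42->12, delta=-30, new_sum=172+(-30)=142 <-- matches target
Option D: A[7] 50->29, delta=-21, new_sum=172+(-21)=151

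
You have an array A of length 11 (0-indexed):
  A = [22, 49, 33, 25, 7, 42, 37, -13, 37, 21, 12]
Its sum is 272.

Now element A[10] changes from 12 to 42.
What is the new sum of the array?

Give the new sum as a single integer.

Old value at index 10: 12
New value at index 10: 42
Delta = 42 - 12 = 30
New sum = old_sum + delta = 272 + (30) = 302

Answer: 302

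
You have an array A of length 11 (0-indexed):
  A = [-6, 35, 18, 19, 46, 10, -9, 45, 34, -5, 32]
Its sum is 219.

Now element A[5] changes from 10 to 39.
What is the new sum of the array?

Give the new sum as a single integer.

Answer: 248

Derivation:
Old value at index 5: 10
New value at index 5: 39
Delta = 39 - 10 = 29
New sum = old_sum + delta = 219 + (29) = 248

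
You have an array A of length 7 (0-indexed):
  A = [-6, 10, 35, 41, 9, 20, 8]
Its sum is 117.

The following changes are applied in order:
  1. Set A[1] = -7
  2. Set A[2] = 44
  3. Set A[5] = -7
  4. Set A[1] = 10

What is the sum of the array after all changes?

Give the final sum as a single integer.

Answer: 99

Derivation:
Initial sum: 117
Change 1: A[1] 10 -> -7, delta = -17, sum = 100
Change 2: A[2] 35 -> 44, delta = 9, sum = 109
Change 3: A[5] 20 -> -7, delta = -27, sum = 82
Change 4: A[1] -7 -> 10, delta = 17, sum = 99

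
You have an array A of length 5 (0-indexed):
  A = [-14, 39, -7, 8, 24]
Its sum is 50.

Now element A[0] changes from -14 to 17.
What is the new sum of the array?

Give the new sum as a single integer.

Old value at index 0: -14
New value at index 0: 17
Delta = 17 - -14 = 31
New sum = old_sum + delta = 50 + (31) = 81

Answer: 81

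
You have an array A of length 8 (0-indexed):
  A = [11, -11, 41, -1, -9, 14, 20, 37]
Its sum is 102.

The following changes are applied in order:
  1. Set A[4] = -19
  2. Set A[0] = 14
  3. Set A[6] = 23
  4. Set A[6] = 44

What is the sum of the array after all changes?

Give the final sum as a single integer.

Answer: 119

Derivation:
Initial sum: 102
Change 1: A[4] -9 -> -19, delta = -10, sum = 92
Change 2: A[0] 11 -> 14, delta = 3, sum = 95
Change 3: A[6] 20 -> 23, delta = 3, sum = 98
Change 4: A[6] 23 -> 44, delta = 21, sum = 119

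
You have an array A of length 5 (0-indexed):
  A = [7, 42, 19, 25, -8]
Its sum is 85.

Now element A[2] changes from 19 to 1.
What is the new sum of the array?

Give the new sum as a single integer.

Old value at index 2: 19
New value at index 2: 1
Delta = 1 - 19 = -18
New sum = old_sum + delta = 85 + (-18) = 67

Answer: 67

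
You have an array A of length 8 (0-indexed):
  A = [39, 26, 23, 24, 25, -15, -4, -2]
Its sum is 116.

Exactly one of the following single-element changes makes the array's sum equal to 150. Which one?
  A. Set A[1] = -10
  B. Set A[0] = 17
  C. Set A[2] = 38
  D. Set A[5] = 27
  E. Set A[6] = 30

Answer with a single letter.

Option A: A[1] 26->-10, delta=-36, new_sum=116+(-36)=80
Option B: A[0] 39->17, delta=-22, new_sum=116+(-22)=94
Option C: A[2] 23->38, delta=15, new_sum=116+(15)=131
Option D: A[5] -15->27, delta=42, new_sum=116+(42)=158
Option E: A[6] -4->30, delta=34, new_sum=116+(34)=150 <-- matches target

Answer: E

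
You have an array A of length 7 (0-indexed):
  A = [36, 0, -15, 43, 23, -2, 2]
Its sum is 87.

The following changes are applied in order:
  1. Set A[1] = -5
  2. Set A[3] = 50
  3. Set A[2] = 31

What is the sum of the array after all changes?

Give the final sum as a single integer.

Initial sum: 87
Change 1: A[1] 0 -> -5, delta = -5, sum = 82
Change 2: A[3] 43 -> 50, delta = 7, sum = 89
Change 3: A[2] -15 -> 31, delta = 46, sum = 135

Answer: 135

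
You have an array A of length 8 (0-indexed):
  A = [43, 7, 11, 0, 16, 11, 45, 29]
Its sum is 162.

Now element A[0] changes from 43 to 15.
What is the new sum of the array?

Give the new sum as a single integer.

Old value at index 0: 43
New value at index 0: 15
Delta = 15 - 43 = -28
New sum = old_sum + delta = 162 + (-28) = 134

Answer: 134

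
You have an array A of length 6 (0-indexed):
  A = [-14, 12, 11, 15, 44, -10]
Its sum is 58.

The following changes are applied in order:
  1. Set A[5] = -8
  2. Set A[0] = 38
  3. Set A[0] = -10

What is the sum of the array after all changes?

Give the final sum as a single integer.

Initial sum: 58
Change 1: A[5] -10 -> -8, delta = 2, sum = 60
Change 2: A[0] -14 -> 38, delta = 52, sum = 112
Change 3: A[0] 38 -> -10, delta = -48, sum = 64

Answer: 64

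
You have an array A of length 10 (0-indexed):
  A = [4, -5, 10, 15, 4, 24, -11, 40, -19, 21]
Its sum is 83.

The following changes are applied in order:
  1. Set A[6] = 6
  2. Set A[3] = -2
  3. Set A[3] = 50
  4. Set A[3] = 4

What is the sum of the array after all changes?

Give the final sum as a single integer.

Answer: 89

Derivation:
Initial sum: 83
Change 1: A[6] -11 -> 6, delta = 17, sum = 100
Change 2: A[3] 15 -> -2, delta = -17, sum = 83
Change 3: A[3] -2 -> 50, delta = 52, sum = 135
Change 4: A[3] 50 -> 4, delta = -46, sum = 89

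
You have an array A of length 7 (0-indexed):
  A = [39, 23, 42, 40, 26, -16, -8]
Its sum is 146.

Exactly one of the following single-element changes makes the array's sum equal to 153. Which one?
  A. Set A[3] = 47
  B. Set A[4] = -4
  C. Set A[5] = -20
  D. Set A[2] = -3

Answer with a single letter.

Answer: A

Derivation:
Option A: A[3] 40->47, delta=7, new_sum=146+(7)=153 <-- matches target
Option B: A[4] 26->-4, delta=-30, new_sum=146+(-30)=116
Option C: A[5] -16->-20, delta=-4, new_sum=146+(-4)=142
Option D: A[2] 42->-3, delta=-45, new_sum=146+(-45)=101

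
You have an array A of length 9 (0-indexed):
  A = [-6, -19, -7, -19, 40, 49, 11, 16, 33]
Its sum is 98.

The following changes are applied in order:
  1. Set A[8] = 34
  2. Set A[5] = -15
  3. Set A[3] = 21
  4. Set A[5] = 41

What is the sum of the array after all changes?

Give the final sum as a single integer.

Initial sum: 98
Change 1: A[8] 33 -> 34, delta = 1, sum = 99
Change 2: A[5] 49 -> -15, delta = -64, sum = 35
Change 3: A[3] -19 -> 21, delta = 40, sum = 75
Change 4: A[5] -15 -> 41, delta = 56, sum = 131

Answer: 131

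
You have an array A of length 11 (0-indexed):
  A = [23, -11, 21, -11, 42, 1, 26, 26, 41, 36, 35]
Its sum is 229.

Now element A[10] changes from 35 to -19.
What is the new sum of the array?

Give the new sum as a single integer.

Answer: 175

Derivation:
Old value at index 10: 35
New value at index 10: -19
Delta = -19 - 35 = -54
New sum = old_sum + delta = 229 + (-54) = 175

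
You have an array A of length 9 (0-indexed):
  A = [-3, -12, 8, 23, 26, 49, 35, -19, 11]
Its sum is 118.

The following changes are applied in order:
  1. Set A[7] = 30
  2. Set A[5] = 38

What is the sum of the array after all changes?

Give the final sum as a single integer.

Answer: 156

Derivation:
Initial sum: 118
Change 1: A[7] -19 -> 30, delta = 49, sum = 167
Change 2: A[5] 49 -> 38, delta = -11, sum = 156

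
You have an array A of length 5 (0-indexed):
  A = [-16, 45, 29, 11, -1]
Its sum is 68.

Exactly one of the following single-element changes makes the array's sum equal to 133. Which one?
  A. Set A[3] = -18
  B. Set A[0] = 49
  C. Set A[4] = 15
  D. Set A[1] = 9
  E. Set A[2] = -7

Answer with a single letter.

Answer: B

Derivation:
Option A: A[3] 11->-18, delta=-29, new_sum=68+(-29)=39
Option B: A[0] -16->49, delta=65, new_sum=68+(65)=133 <-- matches target
Option C: A[4] -1->15, delta=16, new_sum=68+(16)=84
Option D: A[1] 45->9, delta=-36, new_sum=68+(-36)=32
Option E: A[2] 29->-7, delta=-36, new_sum=68+(-36)=32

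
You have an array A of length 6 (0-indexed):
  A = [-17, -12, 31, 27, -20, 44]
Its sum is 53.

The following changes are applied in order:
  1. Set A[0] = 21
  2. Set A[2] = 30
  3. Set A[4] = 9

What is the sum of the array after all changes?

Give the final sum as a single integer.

Initial sum: 53
Change 1: A[0] -17 -> 21, delta = 38, sum = 91
Change 2: A[2] 31 -> 30, delta = -1, sum = 90
Change 3: A[4] -20 -> 9, delta = 29, sum = 119

Answer: 119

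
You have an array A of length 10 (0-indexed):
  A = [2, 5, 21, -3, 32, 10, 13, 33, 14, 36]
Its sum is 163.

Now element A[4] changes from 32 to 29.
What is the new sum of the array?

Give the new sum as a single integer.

Answer: 160

Derivation:
Old value at index 4: 32
New value at index 4: 29
Delta = 29 - 32 = -3
New sum = old_sum + delta = 163 + (-3) = 160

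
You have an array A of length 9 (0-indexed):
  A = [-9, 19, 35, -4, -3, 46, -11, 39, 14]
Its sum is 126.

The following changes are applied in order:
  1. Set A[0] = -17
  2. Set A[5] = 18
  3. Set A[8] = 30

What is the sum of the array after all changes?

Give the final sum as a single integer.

Answer: 106

Derivation:
Initial sum: 126
Change 1: A[0] -9 -> -17, delta = -8, sum = 118
Change 2: A[5] 46 -> 18, delta = -28, sum = 90
Change 3: A[8] 14 -> 30, delta = 16, sum = 106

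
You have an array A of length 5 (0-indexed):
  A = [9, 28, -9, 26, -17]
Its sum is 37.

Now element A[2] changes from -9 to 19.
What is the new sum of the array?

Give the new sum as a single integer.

Answer: 65

Derivation:
Old value at index 2: -9
New value at index 2: 19
Delta = 19 - -9 = 28
New sum = old_sum + delta = 37 + (28) = 65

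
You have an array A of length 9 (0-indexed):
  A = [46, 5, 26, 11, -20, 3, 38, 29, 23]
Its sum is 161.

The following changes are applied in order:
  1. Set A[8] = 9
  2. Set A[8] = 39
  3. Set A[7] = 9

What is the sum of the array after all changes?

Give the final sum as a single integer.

Answer: 157

Derivation:
Initial sum: 161
Change 1: A[8] 23 -> 9, delta = -14, sum = 147
Change 2: A[8] 9 -> 39, delta = 30, sum = 177
Change 3: A[7] 29 -> 9, delta = -20, sum = 157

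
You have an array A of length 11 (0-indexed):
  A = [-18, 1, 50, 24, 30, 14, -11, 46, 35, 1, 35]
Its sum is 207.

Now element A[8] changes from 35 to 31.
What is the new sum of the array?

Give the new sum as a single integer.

Answer: 203

Derivation:
Old value at index 8: 35
New value at index 8: 31
Delta = 31 - 35 = -4
New sum = old_sum + delta = 207 + (-4) = 203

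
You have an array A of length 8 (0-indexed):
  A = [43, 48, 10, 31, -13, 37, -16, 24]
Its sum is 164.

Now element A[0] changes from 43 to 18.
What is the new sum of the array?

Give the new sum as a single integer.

Answer: 139

Derivation:
Old value at index 0: 43
New value at index 0: 18
Delta = 18 - 43 = -25
New sum = old_sum + delta = 164 + (-25) = 139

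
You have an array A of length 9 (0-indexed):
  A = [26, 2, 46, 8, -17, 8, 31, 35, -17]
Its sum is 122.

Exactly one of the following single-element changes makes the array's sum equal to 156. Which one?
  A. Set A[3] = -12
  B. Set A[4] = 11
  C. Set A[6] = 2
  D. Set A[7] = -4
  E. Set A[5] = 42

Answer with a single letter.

Answer: E

Derivation:
Option A: A[3] 8->-12, delta=-20, new_sum=122+(-20)=102
Option B: A[4] -17->11, delta=28, new_sum=122+(28)=150
Option C: A[6] 31->2, delta=-29, new_sum=122+(-29)=93
Option D: A[7] 35->-4, delta=-39, new_sum=122+(-39)=83
Option E: A[5] 8->42, delta=34, new_sum=122+(34)=156 <-- matches target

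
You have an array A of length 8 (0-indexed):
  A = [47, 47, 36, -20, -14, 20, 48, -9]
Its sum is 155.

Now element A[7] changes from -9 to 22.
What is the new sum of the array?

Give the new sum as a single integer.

Old value at index 7: -9
New value at index 7: 22
Delta = 22 - -9 = 31
New sum = old_sum + delta = 155 + (31) = 186

Answer: 186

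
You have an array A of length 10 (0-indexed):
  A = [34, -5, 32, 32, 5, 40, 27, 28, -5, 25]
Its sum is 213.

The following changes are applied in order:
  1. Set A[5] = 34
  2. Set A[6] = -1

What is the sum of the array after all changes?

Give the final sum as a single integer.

Answer: 179

Derivation:
Initial sum: 213
Change 1: A[5] 40 -> 34, delta = -6, sum = 207
Change 2: A[6] 27 -> -1, delta = -28, sum = 179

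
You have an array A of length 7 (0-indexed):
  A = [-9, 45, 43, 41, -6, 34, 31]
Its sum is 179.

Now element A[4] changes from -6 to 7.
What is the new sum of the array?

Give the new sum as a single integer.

Old value at index 4: -6
New value at index 4: 7
Delta = 7 - -6 = 13
New sum = old_sum + delta = 179 + (13) = 192

Answer: 192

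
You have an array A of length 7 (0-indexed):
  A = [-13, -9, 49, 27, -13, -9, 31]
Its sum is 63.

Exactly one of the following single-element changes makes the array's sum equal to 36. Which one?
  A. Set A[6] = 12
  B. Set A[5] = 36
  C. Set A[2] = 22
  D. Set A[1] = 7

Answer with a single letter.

Answer: C

Derivation:
Option A: A[6] 31->12, delta=-19, new_sum=63+(-19)=44
Option B: A[5] -9->36, delta=45, new_sum=63+(45)=108
Option C: A[2] 49->22, delta=-27, new_sum=63+(-27)=36 <-- matches target
Option D: A[1] -9->7, delta=16, new_sum=63+(16)=79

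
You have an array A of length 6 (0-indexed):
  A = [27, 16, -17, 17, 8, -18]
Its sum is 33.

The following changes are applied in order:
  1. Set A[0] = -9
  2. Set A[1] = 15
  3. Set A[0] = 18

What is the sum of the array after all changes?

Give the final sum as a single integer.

Answer: 23

Derivation:
Initial sum: 33
Change 1: A[0] 27 -> -9, delta = -36, sum = -3
Change 2: A[1] 16 -> 15, delta = -1, sum = -4
Change 3: A[0] -9 -> 18, delta = 27, sum = 23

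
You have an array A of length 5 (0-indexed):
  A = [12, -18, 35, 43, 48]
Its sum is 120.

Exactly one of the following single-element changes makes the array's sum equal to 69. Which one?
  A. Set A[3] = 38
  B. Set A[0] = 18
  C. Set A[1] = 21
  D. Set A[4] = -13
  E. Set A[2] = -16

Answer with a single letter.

Option A: A[3] 43->38, delta=-5, new_sum=120+(-5)=115
Option B: A[0] 12->18, delta=6, new_sum=120+(6)=126
Option C: A[1] -18->21, delta=39, new_sum=120+(39)=159
Option D: A[4] 48->-13, delta=-61, new_sum=120+(-61)=59
Option E: A[2] 35->-16, delta=-51, new_sum=120+(-51)=69 <-- matches target

Answer: E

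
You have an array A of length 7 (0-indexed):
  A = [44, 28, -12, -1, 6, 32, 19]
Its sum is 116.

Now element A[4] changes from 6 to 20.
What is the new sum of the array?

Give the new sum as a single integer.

Old value at index 4: 6
New value at index 4: 20
Delta = 20 - 6 = 14
New sum = old_sum + delta = 116 + (14) = 130

Answer: 130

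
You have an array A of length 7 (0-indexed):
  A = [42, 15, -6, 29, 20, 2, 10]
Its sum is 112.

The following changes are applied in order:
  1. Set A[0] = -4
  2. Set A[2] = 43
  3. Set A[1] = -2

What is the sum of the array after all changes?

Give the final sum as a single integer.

Initial sum: 112
Change 1: A[0] 42 -> -4, delta = -46, sum = 66
Change 2: A[2] -6 -> 43, delta = 49, sum = 115
Change 3: A[1] 15 -> -2, delta = -17, sum = 98

Answer: 98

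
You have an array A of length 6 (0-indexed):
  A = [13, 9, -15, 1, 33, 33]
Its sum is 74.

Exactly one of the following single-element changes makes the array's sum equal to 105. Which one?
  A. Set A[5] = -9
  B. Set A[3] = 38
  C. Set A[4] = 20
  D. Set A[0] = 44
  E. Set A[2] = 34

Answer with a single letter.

Option A: A[5] 33->-9, delta=-42, new_sum=74+(-42)=32
Option B: A[3] 1->38, delta=37, new_sum=74+(37)=111
Option C: A[4] 33->20, delta=-13, new_sum=74+(-13)=61
Option D: A[0] 13->44, delta=31, new_sum=74+(31)=105 <-- matches target
Option E: A[2] -15->34, delta=49, new_sum=74+(49)=123

Answer: D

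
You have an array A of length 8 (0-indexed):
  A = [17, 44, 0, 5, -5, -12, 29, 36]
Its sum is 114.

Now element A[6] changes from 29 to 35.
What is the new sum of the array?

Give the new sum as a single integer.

Old value at index 6: 29
New value at index 6: 35
Delta = 35 - 29 = 6
New sum = old_sum + delta = 114 + (6) = 120

Answer: 120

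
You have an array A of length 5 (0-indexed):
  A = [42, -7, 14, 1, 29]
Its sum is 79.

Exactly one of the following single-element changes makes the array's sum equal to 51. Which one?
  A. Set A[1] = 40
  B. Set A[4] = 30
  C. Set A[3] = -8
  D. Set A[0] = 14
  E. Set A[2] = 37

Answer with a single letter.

Option A: A[1] -7->40, delta=47, new_sum=79+(47)=126
Option B: A[4] 29->30, delta=1, new_sum=79+(1)=80
Option C: A[3] 1->-8, delta=-9, new_sum=79+(-9)=70
Option D: A[0] 42->14, delta=-28, new_sum=79+(-28)=51 <-- matches target
Option E: A[2] 14->37, delta=23, new_sum=79+(23)=102

Answer: D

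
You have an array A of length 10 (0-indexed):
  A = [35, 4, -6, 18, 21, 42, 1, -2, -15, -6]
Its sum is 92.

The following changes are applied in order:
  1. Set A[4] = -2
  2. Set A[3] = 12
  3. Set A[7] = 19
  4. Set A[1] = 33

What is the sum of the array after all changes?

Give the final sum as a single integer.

Initial sum: 92
Change 1: A[4] 21 -> -2, delta = -23, sum = 69
Change 2: A[3] 18 -> 12, delta = -6, sum = 63
Change 3: A[7] -2 -> 19, delta = 21, sum = 84
Change 4: A[1] 4 -> 33, delta = 29, sum = 113

Answer: 113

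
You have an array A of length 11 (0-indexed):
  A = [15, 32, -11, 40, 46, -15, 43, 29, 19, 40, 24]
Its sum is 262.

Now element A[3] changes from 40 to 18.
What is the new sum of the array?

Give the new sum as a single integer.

Answer: 240

Derivation:
Old value at index 3: 40
New value at index 3: 18
Delta = 18 - 40 = -22
New sum = old_sum + delta = 262 + (-22) = 240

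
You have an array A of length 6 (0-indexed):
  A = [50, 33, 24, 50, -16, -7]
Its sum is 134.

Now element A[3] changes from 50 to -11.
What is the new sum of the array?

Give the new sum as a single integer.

Old value at index 3: 50
New value at index 3: -11
Delta = -11 - 50 = -61
New sum = old_sum + delta = 134 + (-61) = 73

Answer: 73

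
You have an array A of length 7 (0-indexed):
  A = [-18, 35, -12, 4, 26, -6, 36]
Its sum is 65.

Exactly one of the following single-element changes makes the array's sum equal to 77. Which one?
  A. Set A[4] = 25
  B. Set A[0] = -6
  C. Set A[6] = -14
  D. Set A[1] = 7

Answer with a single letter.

Answer: B

Derivation:
Option A: A[4] 26->25, delta=-1, new_sum=65+(-1)=64
Option B: A[0] -18->-6, delta=12, new_sum=65+(12)=77 <-- matches target
Option C: A[6] 36->-14, delta=-50, new_sum=65+(-50)=15
Option D: A[1] 35->7, delta=-28, new_sum=65+(-28)=37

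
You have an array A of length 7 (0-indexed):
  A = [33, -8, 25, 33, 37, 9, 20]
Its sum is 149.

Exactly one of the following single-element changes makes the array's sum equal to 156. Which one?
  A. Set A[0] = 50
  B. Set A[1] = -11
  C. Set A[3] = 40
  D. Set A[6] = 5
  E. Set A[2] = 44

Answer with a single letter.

Answer: C

Derivation:
Option A: A[0] 33->50, delta=17, new_sum=149+(17)=166
Option B: A[1] -8->-11, delta=-3, new_sum=149+(-3)=146
Option C: A[3] 33->40, delta=7, new_sum=149+(7)=156 <-- matches target
Option D: A[6] 20->5, delta=-15, new_sum=149+(-15)=134
Option E: A[2] 25->44, delta=19, new_sum=149+(19)=168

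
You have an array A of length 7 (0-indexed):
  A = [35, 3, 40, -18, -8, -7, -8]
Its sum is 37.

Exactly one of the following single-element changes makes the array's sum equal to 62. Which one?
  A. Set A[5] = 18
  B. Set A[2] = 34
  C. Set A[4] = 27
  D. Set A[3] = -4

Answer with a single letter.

Answer: A

Derivation:
Option A: A[5] -7->18, delta=25, new_sum=37+(25)=62 <-- matches target
Option B: A[2] 40->34, delta=-6, new_sum=37+(-6)=31
Option C: A[4] -8->27, delta=35, new_sum=37+(35)=72
Option D: A[3] -18->-4, delta=14, new_sum=37+(14)=51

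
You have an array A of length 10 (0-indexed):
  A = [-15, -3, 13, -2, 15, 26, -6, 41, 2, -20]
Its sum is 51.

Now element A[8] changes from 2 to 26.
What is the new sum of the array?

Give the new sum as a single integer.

Old value at index 8: 2
New value at index 8: 26
Delta = 26 - 2 = 24
New sum = old_sum + delta = 51 + (24) = 75

Answer: 75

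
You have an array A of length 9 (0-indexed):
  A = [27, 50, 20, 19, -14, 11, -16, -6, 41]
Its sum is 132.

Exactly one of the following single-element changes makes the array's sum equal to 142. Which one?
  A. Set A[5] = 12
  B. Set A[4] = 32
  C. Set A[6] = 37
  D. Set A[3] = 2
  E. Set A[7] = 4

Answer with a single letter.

Option A: A[5] 11->12, delta=1, new_sum=132+(1)=133
Option B: A[4] -14->32, delta=46, new_sum=132+(46)=178
Option C: A[6] -16->37, delta=53, new_sum=132+(53)=185
Option D: A[3] 19->2, delta=-17, new_sum=132+(-17)=115
Option E: A[7] -6->4, delta=10, new_sum=132+(10)=142 <-- matches target

Answer: E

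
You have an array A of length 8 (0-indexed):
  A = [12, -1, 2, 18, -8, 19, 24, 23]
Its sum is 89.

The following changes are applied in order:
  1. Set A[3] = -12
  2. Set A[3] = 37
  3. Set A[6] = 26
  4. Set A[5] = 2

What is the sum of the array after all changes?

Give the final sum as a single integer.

Answer: 93

Derivation:
Initial sum: 89
Change 1: A[3] 18 -> -12, delta = -30, sum = 59
Change 2: A[3] -12 -> 37, delta = 49, sum = 108
Change 3: A[6] 24 -> 26, delta = 2, sum = 110
Change 4: A[5] 19 -> 2, delta = -17, sum = 93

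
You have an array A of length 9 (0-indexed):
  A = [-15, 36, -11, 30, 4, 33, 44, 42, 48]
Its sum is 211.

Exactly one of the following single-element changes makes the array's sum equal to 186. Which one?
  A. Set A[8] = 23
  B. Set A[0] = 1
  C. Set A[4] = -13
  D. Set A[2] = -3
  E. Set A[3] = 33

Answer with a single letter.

Answer: A

Derivation:
Option A: A[8] 48->23, delta=-25, new_sum=211+(-25)=186 <-- matches target
Option B: A[0] -15->1, delta=16, new_sum=211+(16)=227
Option C: A[4] 4->-13, delta=-17, new_sum=211+(-17)=194
Option D: A[2] -11->-3, delta=8, new_sum=211+(8)=219
Option E: A[3] 30->33, delta=3, new_sum=211+(3)=214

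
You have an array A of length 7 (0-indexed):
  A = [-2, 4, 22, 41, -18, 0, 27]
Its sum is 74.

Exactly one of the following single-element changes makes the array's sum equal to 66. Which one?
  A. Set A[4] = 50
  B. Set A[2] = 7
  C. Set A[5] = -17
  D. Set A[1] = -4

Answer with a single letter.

Answer: D

Derivation:
Option A: A[4] -18->50, delta=68, new_sum=74+(68)=142
Option B: A[2] 22->7, delta=-15, new_sum=74+(-15)=59
Option C: A[5] 0->-17, delta=-17, new_sum=74+(-17)=57
Option D: A[1] 4->-4, delta=-8, new_sum=74+(-8)=66 <-- matches target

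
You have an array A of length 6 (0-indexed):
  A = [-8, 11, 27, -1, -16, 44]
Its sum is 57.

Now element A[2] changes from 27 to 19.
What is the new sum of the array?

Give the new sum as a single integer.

Answer: 49

Derivation:
Old value at index 2: 27
New value at index 2: 19
Delta = 19 - 27 = -8
New sum = old_sum + delta = 57 + (-8) = 49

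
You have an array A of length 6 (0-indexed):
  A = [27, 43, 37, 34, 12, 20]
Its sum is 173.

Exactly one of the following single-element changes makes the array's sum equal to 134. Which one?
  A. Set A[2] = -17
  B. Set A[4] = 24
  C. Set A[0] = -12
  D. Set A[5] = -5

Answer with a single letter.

Option A: A[2] 37->-17, delta=-54, new_sum=173+(-54)=119
Option B: A[4] 12->24, delta=12, new_sum=173+(12)=185
Option C: A[0] 27->-12, delta=-39, new_sum=173+(-39)=134 <-- matches target
Option D: A[5] 20->-5, delta=-25, new_sum=173+(-25)=148

Answer: C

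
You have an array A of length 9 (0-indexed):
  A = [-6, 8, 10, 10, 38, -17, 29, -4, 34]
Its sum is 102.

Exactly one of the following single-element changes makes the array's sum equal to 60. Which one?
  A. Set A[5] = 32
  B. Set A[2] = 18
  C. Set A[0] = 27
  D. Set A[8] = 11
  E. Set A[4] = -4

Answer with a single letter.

Answer: E

Derivation:
Option A: A[5] -17->32, delta=49, new_sum=102+(49)=151
Option B: A[2] 10->18, delta=8, new_sum=102+(8)=110
Option C: A[0] -6->27, delta=33, new_sum=102+(33)=135
Option D: A[8] 34->11, delta=-23, new_sum=102+(-23)=79
Option E: A[4] 38->-4, delta=-42, new_sum=102+(-42)=60 <-- matches target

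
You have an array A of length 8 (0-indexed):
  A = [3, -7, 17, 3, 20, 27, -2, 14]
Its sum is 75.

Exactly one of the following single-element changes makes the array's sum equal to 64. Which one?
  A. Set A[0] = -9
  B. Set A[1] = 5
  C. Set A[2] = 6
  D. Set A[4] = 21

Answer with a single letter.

Option A: A[0] 3->-9, delta=-12, new_sum=75+(-12)=63
Option B: A[1] -7->5, delta=12, new_sum=75+(12)=87
Option C: A[2] 17->6, delta=-11, new_sum=75+(-11)=64 <-- matches target
Option D: A[4] 20->21, delta=1, new_sum=75+(1)=76

Answer: C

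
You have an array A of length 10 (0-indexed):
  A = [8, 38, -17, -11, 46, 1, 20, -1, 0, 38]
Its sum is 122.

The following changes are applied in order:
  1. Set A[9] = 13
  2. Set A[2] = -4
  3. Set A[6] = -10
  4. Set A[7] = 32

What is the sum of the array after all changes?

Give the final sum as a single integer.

Answer: 113

Derivation:
Initial sum: 122
Change 1: A[9] 38 -> 13, delta = -25, sum = 97
Change 2: A[2] -17 -> -4, delta = 13, sum = 110
Change 3: A[6] 20 -> -10, delta = -30, sum = 80
Change 4: A[7] -1 -> 32, delta = 33, sum = 113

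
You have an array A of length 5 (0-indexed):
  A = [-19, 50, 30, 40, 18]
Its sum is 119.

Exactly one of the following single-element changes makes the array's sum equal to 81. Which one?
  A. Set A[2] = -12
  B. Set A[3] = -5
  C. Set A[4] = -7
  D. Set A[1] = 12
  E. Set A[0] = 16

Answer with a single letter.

Answer: D

Derivation:
Option A: A[2] 30->-12, delta=-42, new_sum=119+(-42)=77
Option B: A[3] 40->-5, delta=-45, new_sum=119+(-45)=74
Option C: A[4] 18->-7, delta=-25, new_sum=119+(-25)=94
Option D: A[1] 50->12, delta=-38, new_sum=119+(-38)=81 <-- matches target
Option E: A[0] -19->16, delta=35, new_sum=119+(35)=154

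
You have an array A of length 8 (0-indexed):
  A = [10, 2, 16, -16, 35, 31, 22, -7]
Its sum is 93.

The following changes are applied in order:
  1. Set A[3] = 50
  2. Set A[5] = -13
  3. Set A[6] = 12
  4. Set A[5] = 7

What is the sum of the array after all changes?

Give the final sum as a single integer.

Initial sum: 93
Change 1: A[3] -16 -> 50, delta = 66, sum = 159
Change 2: A[5] 31 -> -13, delta = -44, sum = 115
Change 3: A[6] 22 -> 12, delta = -10, sum = 105
Change 4: A[5] -13 -> 7, delta = 20, sum = 125

Answer: 125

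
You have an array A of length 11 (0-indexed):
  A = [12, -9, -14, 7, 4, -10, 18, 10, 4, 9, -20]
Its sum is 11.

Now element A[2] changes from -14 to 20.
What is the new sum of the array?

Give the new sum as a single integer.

Answer: 45

Derivation:
Old value at index 2: -14
New value at index 2: 20
Delta = 20 - -14 = 34
New sum = old_sum + delta = 11 + (34) = 45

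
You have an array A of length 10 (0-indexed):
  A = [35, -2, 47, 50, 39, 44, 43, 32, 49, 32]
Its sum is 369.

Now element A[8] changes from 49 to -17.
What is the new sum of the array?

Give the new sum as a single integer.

Old value at index 8: 49
New value at index 8: -17
Delta = -17 - 49 = -66
New sum = old_sum + delta = 369 + (-66) = 303

Answer: 303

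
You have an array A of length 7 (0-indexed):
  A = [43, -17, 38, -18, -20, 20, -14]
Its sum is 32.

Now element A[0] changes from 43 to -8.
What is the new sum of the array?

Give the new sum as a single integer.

Old value at index 0: 43
New value at index 0: -8
Delta = -8 - 43 = -51
New sum = old_sum + delta = 32 + (-51) = -19

Answer: -19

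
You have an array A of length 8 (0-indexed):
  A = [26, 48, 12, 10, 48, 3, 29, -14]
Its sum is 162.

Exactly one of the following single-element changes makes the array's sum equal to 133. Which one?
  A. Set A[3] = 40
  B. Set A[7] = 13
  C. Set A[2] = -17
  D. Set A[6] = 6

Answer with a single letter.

Option A: A[3] 10->40, delta=30, new_sum=162+(30)=192
Option B: A[7] -14->13, delta=27, new_sum=162+(27)=189
Option C: A[2] 12->-17, delta=-29, new_sum=162+(-29)=133 <-- matches target
Option D: A[6] 29->6, delta=-23, new_sum=162+(-23)=139

Answer: C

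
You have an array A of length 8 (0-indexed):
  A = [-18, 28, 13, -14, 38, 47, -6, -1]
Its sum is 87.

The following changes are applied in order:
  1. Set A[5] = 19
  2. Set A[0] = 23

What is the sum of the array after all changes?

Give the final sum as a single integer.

Answer: 100

Derivation:
Initial sum: 87
Change 1: A[5] 47 -> 19, delta = -28, sum = 59
Change 2: A[0] -18 -> 23, delta = 41, sum = 100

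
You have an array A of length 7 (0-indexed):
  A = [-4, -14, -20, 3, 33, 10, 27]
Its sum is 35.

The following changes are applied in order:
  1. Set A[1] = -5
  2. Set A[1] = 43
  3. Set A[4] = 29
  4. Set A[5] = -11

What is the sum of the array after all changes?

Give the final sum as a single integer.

Initial sum: 35
Change 1: A[1] -14 -> -5, delta = 9, sum = 44
Change 2: A[1] -5 -> 43, delta = 48, sum = 92
Change 3: A[4] 33 -> 29, delta = -4, sum = 88
Change 4: A[5] 10 -> -11, delta = -21, sum = 67

Answer: 67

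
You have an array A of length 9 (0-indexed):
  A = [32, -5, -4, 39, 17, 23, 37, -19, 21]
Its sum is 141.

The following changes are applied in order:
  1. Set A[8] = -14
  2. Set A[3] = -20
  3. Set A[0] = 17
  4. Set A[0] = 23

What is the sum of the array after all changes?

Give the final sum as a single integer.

Initial sum: 141
Change 1: A[8] 21 -> -14, delta = -35, sum = 106
Change 2: A[3] 39 -> -20, delta = -59, sum = 47
Change 3: A[0] 32 -> 17, delta = -15, sum = 32
Change 4: A[0] 17 -> 23, delta = 6, sum = 38

Answer: 38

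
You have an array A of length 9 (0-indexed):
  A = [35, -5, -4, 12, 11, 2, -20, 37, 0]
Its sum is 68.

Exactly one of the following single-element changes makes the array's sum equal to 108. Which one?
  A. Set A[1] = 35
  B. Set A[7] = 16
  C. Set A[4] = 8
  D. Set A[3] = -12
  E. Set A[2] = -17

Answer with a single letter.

Answer: A

Derivation:
Option A: A[1] -5->35, delta=40, new_sum=68+(40)=108 <-- matches target
Option B: A[7] 37->16, delta=-21, new_sum=68+(-21)=47
Option C: A[4] 11->8, delta=-3, new_sum=68+(-3)=65
Option D: A[3] 12->-12, delta=-24, new_sum=68+(-24)=44
Option E: A[2] -4->-17, delta=-13, new_sum=68+(-13)=55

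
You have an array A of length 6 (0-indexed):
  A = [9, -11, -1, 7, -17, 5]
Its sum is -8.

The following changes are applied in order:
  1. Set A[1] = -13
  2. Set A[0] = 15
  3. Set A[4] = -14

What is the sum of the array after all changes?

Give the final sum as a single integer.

Initial sum: -8
Change 1: A[1] -11 -> -13, delta = -2, sum = -10
Change 2: A[0] 9 -> 15, delta = 6, sum = -4
Change 3: A[4] -17 -> -14, delta = 3, sum = -1

Answer: -1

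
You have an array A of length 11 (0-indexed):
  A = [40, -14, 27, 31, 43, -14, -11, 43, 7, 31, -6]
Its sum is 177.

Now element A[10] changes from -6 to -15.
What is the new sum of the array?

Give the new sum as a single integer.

Answer: 168

Derivation:
Old value at index 10: -6
New value at index 10: -15
Delta = -15 - -6 = -9
New sum = old_sum + delta = 177 + (-9) = 168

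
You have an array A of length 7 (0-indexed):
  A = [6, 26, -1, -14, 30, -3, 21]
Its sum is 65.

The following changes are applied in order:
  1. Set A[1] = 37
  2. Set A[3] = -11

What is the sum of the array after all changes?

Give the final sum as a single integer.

Answer: 79

Derivation:
Initial sum: 65
Change 1: A[1] 26 -> 37, delta = 11, sum = 76
Change 2: A[3] -14 -> -11, delta = 3, sum = 79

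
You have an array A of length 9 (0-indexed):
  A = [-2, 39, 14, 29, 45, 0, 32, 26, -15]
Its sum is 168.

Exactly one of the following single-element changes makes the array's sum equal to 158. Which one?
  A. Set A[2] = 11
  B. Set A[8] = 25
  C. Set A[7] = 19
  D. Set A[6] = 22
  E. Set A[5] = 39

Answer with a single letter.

Option A: A[2] 14->11, delta=-3, new_sum=168+(-3)=165
Option B: A[8] -15->25, delta=40, new_sum=168+(40)=208
Option C: A[7] 26->19, delta=-7, new_sum=168+(-7)=161
Option D: A[6] 32->22, delta=-10, new_sum=168+(-10)=158 <-- matches target
Option E: A[5] 0->39, delta=39, new_sum=168+(39)=207

Answer: D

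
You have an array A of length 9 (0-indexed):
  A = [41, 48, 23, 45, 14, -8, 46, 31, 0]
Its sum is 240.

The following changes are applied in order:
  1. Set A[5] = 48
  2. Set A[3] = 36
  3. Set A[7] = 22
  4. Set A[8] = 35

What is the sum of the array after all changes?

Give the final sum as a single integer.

Initial sum: 240
Change 1: A[5] -8 -> 48, delta = 56, sum = 296
Change 2: A[3] 45 -> 36, delta = -9, sum = 287
Change 3: A[7] 31 -> 22, delta = -9, sum = 278
Change 4: A[8] 0 -> 35, delta = 35, sum = 313

Answer: 313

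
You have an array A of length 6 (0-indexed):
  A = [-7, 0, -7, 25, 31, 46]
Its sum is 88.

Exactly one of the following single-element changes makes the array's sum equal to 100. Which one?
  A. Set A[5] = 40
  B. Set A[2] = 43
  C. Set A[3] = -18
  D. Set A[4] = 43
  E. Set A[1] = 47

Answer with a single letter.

Option A: A[5] 46->40, delta=-6, new_sum=88+(-6)=82
Option B: A[2] -7->43, delta=50, new_sum=88+(50)=138
Option C: A[3] 25->-18, delta=-43, new_sum=88+(-43)=45
Option D: A[4] 31->43, delta=12, new_sum=88+(12)=100 <-- matches target
Option E: A[1] 0->47, delta=47, new_sum=88+(47)=135

Answer: D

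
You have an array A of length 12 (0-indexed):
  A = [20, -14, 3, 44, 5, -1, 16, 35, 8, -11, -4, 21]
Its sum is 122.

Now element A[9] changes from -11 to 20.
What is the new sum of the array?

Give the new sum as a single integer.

Old value at index 9: -11
New value at index 9: 20
Delta = 20 - -11 = 31
New sum = old_sum + delta = 122 + (31) = 153

Answer: 153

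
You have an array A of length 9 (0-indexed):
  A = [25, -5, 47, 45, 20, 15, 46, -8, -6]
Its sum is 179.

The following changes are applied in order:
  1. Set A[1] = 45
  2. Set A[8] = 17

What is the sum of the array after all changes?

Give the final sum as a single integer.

Answer: 252

Derivation:
Initial sum: 179
Change 1: A[1] -5 -> 45, delta = 50, sum = 229
Change 2: A[8] -6 -> 17, delta = 23, sum = 252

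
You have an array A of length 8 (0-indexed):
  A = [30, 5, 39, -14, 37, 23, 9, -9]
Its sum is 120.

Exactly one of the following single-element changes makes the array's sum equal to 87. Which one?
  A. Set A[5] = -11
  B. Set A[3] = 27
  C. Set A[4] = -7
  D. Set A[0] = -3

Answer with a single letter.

Answer: D

Derivation:
Option A: A[5] 23->-11, delta=-34, new_sum=120+(-34)=86
Option B: A[3] -14->27, delta=41, new_sum=120+(41)=161
Option C: A[4] 37->-7, delta=-44, new_sum=120+(-44)=76
Option D: A[0] 30->-3, delta=-33, new_sum=120+(-33)=87 <-- matches target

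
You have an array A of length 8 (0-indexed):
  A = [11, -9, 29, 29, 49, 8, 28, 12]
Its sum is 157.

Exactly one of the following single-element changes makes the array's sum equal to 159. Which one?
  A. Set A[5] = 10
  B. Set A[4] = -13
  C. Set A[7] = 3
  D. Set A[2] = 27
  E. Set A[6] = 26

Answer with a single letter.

Answer: A

Derivation:
Option A: A[5] 8->10, delta=2, new_sum=157+(2)=159 <-- matches target
Option B: A[4] 49->-13, delta=-62, new_sum=157+(-62)=95
Option C: A[7] 12->3, delta=-9, new_sum=157+(-9)=148
Option D: A[2] 29->27, delta=-2, new_sum=157+(-2)=155
Option E: A[6] 28->26, delta=-2, new_sum=157+(-2)=155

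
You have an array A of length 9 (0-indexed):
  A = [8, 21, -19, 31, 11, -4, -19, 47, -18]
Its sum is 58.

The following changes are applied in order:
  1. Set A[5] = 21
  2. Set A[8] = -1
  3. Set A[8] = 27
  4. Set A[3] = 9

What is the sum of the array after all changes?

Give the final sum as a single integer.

Initial sum: 58
Change 1: A[5] -4 -> 21, delta = 25, sum = 83
Change 2: A[8] -18 -> -1, delta = 17, sum = 100
Change 3: A[8] -1 -> 27, delta = 28, sum = 128
Change 4: A[3] 31 -> 9, delta = -22, sum = 106

Answer: 106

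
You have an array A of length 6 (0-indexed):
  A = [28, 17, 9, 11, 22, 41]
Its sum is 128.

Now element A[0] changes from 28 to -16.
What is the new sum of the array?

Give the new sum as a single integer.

Old value at index 0: 28
New value at index 0: -16
Delta = -16 - 28 = -44
New sum = old_sum + delta = 128 + (-44) = 84

Answer: 84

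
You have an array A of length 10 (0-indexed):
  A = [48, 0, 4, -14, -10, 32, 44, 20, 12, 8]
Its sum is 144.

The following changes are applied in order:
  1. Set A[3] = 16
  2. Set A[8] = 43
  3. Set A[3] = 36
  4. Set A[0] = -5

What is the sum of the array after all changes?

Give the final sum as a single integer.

Initial sum: 144
Change 1: A[3] -14 -> 16, delta = 30, sum = 174
Change 2: A[8] 12 -> 43, delta = 31, sum = 205
Change 3: A[3] 16 -> 36, delta = 20, sum = 225
Change 4: A[0] 48 -> -5, delta = -53, sum = 172

Answer: 172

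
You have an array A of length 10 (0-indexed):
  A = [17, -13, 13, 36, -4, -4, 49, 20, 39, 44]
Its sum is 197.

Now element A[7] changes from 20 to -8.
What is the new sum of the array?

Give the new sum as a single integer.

Answer: 169

Derivation:
Old value at index 7: 20
New value at index 7: -8
Delta = -8 - 20 = -28
New sum = old_sum + delta = 197 + (-28) = 169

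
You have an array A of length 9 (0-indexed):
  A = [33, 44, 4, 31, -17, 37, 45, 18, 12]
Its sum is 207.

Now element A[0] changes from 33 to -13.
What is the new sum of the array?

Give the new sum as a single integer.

Answer: 161

Derivation:
Old value at index 0: 33
New value at index 0: -13
Delta = -13 - 33 = -46
New sum = old_sum + delta = 207 + (-46) = 161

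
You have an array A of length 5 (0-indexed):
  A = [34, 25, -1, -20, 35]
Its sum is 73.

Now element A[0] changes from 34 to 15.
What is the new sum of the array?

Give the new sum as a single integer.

Answer: 54

Derivation:
Old value at index 0: 34
New value at index 0: 15
Delta = 15 - 34 = -19
New sum = old_sum + delta = 73 + (-19) = 54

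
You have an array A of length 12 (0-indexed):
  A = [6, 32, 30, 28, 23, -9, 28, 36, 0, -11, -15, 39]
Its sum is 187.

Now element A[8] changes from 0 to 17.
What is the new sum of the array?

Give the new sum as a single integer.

Old value at index 8: 0
New value at index 8: 17
Delta = 17 - 0 = 17
New sum = old_sum + delta = 187 + (17) = 204

Answer: 204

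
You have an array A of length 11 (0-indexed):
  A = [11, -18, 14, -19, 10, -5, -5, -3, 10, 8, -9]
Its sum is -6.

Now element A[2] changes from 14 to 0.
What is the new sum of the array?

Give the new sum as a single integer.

Answer: -20

Derivation:
Old value at index 2: 14
New value at index 2: 0
Delta = 0 - 14 = -14
New sum = old_sum + delta = -6 + (-14) = -20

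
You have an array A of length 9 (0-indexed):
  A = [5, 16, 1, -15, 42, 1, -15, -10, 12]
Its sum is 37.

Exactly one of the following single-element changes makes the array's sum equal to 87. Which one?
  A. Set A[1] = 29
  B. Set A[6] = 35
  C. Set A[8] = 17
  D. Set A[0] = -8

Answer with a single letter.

Option A: A[1] 16->29, delta=13, new_sum=37+(13)=50
Option B: A[6] -15->35, delta=50, new_sum=37+(50)=87 <-- matches target
Option C: A[8] 12->17, delta=5, new_sum=37+(5)=42
Option D: A[0] 5->-8, delta=-13, new_sum=37+(-13)=24

Answer: B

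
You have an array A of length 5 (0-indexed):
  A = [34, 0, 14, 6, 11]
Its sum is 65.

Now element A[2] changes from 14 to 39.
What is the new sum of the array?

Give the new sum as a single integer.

Answer: 90

Derivation:
Old value at index 2: 14
New value at index 2: 39
Delta = 39 - 14 = 25
New sum = old_sum + delta = 65 + (25) = 90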